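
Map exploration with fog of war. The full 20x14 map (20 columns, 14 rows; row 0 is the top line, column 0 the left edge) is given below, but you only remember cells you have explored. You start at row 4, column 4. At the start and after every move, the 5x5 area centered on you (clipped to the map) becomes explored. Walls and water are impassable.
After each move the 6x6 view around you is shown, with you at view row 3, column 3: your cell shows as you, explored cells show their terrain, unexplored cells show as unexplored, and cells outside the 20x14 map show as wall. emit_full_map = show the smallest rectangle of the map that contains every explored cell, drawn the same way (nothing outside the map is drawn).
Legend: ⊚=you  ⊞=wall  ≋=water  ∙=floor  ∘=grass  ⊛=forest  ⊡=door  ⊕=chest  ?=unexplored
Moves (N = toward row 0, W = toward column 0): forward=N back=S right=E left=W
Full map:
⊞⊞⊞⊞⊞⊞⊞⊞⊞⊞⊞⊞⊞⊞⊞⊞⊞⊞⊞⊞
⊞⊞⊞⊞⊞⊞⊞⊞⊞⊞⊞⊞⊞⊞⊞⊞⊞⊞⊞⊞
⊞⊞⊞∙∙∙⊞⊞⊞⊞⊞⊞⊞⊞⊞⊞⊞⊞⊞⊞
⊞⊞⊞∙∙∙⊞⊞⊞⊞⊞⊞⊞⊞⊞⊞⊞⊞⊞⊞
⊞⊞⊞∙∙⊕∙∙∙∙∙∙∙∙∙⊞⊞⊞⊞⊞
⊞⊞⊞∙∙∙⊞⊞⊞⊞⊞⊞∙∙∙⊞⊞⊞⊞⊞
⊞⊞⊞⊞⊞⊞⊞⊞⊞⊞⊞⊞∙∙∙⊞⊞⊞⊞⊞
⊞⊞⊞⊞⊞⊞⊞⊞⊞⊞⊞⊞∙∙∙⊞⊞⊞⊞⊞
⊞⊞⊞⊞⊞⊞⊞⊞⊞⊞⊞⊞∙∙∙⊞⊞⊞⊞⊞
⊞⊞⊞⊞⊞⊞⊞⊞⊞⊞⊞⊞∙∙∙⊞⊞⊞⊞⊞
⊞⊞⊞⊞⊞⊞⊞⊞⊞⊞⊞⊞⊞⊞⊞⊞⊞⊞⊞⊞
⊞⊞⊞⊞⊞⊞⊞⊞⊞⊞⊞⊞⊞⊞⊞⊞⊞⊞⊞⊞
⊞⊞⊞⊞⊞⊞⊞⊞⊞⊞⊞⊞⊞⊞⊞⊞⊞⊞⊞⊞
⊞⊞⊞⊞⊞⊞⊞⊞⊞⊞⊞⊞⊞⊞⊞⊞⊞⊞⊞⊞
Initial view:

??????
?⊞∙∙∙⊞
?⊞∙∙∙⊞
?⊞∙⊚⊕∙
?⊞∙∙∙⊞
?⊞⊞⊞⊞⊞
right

??????
⊞∙∙∙⊞⊞
⊞∙∙∙⊞⊞
⊞∙∙⊚∙∙
⊞∙∙∙⊞⊞
⊞⊞⊞⊞⊞⊞

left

??????
?⊞∙∙∙⊞
?⊞∙∙∙⊞
?⊞∙⊚⊕∙
?⊞∙∙∙⊞
?⊞⊞⊞⊞⊞

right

??????
⊞∙∙∙⊞⊞
⊞∙∙∙⊞⊞
⊞∙∙⊚∙∙
⊞∙∙∙⊞⊞
⊞⊞⊞⊞⊞⊞

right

??????
∙∙∙⊞⊞⊞
∙∙∙⊞⊞⊞
∙∙⊕⊚∙∙
∙∙∙⊞⊞⊞
⊞⊞⊞⊞⊞⊞

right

??????
∙∙⊞⊞⊞⊞
∙∙⊞⊞⊞⊞
∙⊕∙⊚∙∙
∙∙⊞⊞⊞⊞
⊞⊞⊞⊞⊞⊞

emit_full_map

⊞∙∙∙⊞⊞⊞⊞
⊞∙∙∙⊞⊞⊞⊞
⊞∙∙⊕∙⊚∙∙
⊞∙∙∙⊞⊞⊞⊞
⊞⊞⊞⊞⊞⊞⊞⊞

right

??????
∙⊞⊞⊞⊞⊞
∙⊞⊞⊞⊞⊞
⊕∙∙⊚∙∙
∙⊞⊞⊞⊞⊞
⊞⊞⊞⊞⊞⊞

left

??????
∙∙⊞⊞⊞⊞
∙∙⊞⊞⊞⊞
∙⊕∙⊚∙∙
∙∙⊞⊞⊞⊞
⊞⊞⊞⊞⊞⊞

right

??????
∙⊞⊞⊞⊞⊞
∙⊞⊞⊞⊞⊞
⊕∙∙⊚∙∙
∙⊞⊞⊞⊞⊞
⊞⊞⊞⊞⊞⊞

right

??????
⊞⊞⊞⊞⊞⊞
⊞⊞⊞⊞⊞⊞
∙∙∙⊚∙∙
⊞⊞⊞⊞⊞⊞
⊞⊞⊞⊞⊞⊞


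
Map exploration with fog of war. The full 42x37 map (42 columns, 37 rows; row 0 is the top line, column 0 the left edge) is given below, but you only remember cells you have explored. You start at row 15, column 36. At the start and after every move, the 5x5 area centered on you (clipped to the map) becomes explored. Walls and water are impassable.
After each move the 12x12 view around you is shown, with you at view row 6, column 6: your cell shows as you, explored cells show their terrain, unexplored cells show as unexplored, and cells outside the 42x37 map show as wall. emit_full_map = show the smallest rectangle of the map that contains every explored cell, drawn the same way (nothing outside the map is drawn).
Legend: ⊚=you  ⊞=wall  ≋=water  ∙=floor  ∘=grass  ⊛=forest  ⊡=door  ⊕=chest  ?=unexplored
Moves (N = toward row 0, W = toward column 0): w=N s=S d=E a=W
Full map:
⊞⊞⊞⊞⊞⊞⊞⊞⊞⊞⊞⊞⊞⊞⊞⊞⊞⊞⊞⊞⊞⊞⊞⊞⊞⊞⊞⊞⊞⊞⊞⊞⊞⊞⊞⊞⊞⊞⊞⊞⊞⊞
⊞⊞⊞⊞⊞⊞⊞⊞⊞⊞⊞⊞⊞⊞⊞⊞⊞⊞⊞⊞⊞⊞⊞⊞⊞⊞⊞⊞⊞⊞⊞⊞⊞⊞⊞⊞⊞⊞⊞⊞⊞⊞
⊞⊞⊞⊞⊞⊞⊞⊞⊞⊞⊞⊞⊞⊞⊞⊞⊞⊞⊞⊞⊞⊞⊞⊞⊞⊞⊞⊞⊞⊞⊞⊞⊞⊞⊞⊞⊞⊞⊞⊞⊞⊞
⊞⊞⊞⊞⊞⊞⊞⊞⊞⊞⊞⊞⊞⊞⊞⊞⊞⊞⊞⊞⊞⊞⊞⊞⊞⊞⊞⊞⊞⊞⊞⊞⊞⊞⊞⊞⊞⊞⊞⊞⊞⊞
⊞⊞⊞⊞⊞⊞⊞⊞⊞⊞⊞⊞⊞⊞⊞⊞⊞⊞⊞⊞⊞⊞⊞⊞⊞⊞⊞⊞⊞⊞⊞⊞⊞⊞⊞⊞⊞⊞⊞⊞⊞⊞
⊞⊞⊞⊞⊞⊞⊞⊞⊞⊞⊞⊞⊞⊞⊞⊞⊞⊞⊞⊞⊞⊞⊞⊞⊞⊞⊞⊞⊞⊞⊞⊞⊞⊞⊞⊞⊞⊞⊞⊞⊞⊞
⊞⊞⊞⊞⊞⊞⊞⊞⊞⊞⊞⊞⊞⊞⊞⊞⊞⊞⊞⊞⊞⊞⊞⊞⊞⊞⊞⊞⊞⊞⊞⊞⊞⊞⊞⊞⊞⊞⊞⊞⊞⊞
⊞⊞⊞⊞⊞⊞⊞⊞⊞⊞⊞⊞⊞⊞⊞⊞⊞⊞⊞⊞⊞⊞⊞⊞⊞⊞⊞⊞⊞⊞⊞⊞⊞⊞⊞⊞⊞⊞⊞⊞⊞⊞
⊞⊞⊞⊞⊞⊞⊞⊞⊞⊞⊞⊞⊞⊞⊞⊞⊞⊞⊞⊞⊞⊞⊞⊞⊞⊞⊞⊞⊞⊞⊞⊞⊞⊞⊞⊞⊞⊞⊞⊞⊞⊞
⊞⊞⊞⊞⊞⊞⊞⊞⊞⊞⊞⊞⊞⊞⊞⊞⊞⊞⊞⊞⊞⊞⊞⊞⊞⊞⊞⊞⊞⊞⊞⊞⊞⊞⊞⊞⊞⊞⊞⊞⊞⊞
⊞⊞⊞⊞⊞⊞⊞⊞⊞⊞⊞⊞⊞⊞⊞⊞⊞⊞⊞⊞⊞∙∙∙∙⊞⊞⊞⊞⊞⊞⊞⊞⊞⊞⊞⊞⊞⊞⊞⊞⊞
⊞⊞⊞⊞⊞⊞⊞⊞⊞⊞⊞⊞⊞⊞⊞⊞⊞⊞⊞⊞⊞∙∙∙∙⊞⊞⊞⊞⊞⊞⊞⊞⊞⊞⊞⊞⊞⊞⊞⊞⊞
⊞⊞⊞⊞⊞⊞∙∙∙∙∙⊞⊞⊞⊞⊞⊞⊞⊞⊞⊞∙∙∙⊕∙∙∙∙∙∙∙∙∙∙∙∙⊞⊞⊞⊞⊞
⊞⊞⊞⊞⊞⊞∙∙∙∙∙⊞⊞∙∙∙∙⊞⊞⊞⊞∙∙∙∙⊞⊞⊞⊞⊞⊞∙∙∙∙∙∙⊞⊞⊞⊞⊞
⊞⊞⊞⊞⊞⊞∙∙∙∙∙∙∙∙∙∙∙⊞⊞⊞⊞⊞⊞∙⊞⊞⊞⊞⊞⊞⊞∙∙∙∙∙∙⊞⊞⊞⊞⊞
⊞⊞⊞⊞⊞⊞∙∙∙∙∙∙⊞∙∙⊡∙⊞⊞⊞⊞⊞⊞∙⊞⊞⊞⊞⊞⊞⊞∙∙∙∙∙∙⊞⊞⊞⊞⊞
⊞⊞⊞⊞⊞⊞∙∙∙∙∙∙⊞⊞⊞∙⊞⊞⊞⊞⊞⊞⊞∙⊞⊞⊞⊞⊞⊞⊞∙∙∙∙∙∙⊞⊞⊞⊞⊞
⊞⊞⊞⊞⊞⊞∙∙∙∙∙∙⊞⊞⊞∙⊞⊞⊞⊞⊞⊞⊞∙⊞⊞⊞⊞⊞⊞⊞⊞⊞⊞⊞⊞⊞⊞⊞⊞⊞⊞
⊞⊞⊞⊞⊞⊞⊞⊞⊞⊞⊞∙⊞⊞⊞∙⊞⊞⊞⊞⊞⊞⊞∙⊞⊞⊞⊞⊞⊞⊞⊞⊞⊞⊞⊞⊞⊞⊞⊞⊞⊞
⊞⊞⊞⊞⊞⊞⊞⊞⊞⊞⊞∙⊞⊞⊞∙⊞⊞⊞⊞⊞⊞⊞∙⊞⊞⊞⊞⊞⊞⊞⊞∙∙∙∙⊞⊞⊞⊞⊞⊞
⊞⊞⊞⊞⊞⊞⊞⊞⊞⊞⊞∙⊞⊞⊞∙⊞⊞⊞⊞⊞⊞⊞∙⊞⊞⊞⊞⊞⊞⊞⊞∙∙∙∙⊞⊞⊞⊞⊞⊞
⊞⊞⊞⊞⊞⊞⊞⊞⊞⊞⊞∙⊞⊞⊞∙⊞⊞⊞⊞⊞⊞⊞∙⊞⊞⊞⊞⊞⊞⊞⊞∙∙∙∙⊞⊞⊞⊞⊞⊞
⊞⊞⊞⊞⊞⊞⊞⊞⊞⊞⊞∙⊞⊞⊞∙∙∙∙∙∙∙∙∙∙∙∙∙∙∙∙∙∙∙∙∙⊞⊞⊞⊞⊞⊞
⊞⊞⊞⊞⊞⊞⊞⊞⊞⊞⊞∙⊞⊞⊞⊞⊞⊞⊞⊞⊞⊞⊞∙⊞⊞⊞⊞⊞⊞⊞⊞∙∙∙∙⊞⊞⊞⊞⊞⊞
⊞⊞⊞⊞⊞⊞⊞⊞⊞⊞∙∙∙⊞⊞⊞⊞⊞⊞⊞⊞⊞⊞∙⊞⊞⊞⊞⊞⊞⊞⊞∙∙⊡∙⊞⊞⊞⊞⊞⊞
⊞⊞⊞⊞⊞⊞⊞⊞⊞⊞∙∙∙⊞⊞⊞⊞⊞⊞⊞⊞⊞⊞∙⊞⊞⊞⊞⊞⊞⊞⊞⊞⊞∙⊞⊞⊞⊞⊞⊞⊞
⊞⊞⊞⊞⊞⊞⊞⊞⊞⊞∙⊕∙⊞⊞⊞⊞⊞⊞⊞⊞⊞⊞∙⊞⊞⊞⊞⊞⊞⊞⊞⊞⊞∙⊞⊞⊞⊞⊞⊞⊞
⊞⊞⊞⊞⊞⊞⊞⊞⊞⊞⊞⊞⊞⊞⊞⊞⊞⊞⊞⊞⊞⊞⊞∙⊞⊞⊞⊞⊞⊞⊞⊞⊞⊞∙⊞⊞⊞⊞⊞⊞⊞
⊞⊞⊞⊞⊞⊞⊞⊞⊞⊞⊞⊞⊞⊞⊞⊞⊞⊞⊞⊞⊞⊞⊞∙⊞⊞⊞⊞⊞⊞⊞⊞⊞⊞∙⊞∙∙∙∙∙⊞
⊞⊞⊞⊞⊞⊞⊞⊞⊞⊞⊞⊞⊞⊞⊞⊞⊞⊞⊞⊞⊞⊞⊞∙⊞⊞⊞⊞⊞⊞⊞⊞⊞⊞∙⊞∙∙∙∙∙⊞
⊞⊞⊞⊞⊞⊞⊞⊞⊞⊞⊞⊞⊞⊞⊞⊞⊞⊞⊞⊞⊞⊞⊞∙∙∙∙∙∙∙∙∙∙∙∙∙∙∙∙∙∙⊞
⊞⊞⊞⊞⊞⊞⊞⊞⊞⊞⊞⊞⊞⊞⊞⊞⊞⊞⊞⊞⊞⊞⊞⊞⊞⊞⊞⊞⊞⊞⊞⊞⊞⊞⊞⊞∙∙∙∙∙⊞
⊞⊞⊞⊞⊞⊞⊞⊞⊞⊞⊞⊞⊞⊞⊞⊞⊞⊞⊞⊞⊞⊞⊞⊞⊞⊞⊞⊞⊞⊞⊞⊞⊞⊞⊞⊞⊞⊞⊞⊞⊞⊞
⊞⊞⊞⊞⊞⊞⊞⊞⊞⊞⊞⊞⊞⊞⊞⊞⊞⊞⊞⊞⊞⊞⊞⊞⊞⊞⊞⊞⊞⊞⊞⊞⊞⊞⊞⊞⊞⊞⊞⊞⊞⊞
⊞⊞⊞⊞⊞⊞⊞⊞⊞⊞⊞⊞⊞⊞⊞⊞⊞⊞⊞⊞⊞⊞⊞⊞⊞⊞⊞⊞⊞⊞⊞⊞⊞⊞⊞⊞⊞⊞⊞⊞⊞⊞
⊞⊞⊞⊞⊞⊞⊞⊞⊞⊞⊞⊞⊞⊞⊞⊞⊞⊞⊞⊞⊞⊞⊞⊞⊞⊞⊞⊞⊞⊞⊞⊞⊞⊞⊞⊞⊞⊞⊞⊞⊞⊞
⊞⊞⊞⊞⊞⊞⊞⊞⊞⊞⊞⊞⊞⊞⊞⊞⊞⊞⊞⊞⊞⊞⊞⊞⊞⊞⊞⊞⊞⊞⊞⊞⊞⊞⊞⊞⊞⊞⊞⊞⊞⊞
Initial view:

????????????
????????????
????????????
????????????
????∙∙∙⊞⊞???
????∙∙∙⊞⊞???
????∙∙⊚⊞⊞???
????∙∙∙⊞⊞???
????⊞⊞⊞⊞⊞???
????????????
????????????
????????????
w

????????????
????????????
????????????
????????????
????∙∙∙⊞⊞???
????∙∙∙⊞⊞???
????∙∙⊚⊞⊞???
????∙∙∙⊞⊞???
????∙∙∙⊞⊞???
????⊞⊞⊞⊞⊞???
????????????
????????????

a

????????????
????????????
????????????
????????????
????∙∙∙∙⊞⊞??
????∙∙∙∙⊞⊞??
????∙∙⊚∙⊞⊞??
????∙∙∙∙⊞⊞??
????∙∙∙∙⊞⊞??
?????⊞⊞⊞⊞⊞??
????????????
????????????

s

????????????
????????????
????????????
????∙∙∙∙⊞⊞??
????∙∙∙∙⊞⊞??
????∙∙∙∙⊞⊞??
????∙∙⊚∙⊞⊞??
????∙∙∙∙⊞⊞??
????⊞⊞⊞⊞⊞⊞??
????????????
????????????
????????????

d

????????????
????????????
????????????
???∙∙∙∙⊞⊞???
???∙∙∙∙⊞⊞???
???∙∙∙∙⊞⊞???
???∙∙∙⊚⊞⊞???
???∙∙∙∙⊞⊞???
???⊞⊞⊞⊞⊞⊞???
????????????
????????????
????????????

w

????????????
????????????
????????????
????????????
???∙∙∙∙⊞⊞???
???∙∙∙∙⊞⊞???
???∙∙∙⊚⊞⊞???
???∙∙∙∙⊞⊞???
???∙∙∙∙⊞⊞???
???⊞⊞⊞⊞⊞⊞???
????????????
????????????

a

????????????
????????????
????????????
????????????
????∙∙∙∙⊞⊞??
????∙∙∙∙⊞⊞??
????∙∙⊚∙⊞⊞??
????∙∙∙∙⊞⊞??
????∙∙∙∙⊞⊞??
????⊞⊞⊞⊞⊞⊞??
????????????
????????????

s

????????????
????????????
????????????
????∙∙∙∙⊞⊞??
????∙∙∙∙⊞⊞??
????∙∙∙∙⊞⊞??
????∙∙⊚∙⊞⊞??
????∙∙∙∙⊞⊞??
????⊞⊞⊞⊞⊞⊞??
????????????
????????????
????????????

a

????????????
????????????
????????????
?????∙∙∙∙⊞⊞?
????∙∙∙∙∙⊞⊞?
????∙∙∙∙∙⊞⊞?
????∙∙⊚∙∙⊞⊞?
????∙∙∙∙∙⊞⊞?
????⊞⊞⊞⊞⊞⊞⊞?
????????????
????????????
????????????

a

????????????
????????????
????????????
??????∙∙∙∙⊞⊞
????∙∙∙∙∙∙⊞⊞
????∙∙∙∙∙∙⊞⊞
????∙∙⊚∙∙∙⊞⊞
????∙∙∙∙∙∙⊞⊞
????⊞⊞⊞⊞⊞⊞⊞⊞
????????????
????????????
????????????

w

????????????
????????????
????????????
????????????
????∙∙∙∙∙∙⊞⊞
????∙∙∙∙∙∙⊞⊞
????∙∙⊚∙∙∙⊞⊞
????∙∙∙∙∙∙⊞⊞
????∙∙∙∙∙∙⊞⊞
????⊞⊞⊞⊞⊞⊞⊞⊞
????????????
????????????

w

????????????
????????????
????????????
????????????
????⊞⊞⊞⊞⊞???
????∙∙∙∙∙∙⊞⊞
????∙∙⊚∙∙∙⊞⊞
????∙∙∙∙∙∙⊞⊞
????∙∙∙∙∙∙⊞⊞
????∙∙∙∙∙∙⊞⊞
????⊞⊞⊞⊞⊞⊞⊞⊞
????????????

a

????????????
????????????
????????????
????????????
????⊞⊞⊞⊞⊞⊞??
????∙∙∙∙∙∙∙⊞
????⊞∙⊚∙∙∙∙⊞
????⊞∙∙∙∙∙∙⊞
????⊞∙∙∙∙∙∙⊞
?????∙∙∙∙∙∙⊞
?????⊞⊞⊞⊞⊞⊞⊞
????????????

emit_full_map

⊞⊞⊞⊞⊞⊞???
∙∙∙∙∙∙∙⊞⊞
⊞∙⊚∙∙∙∙⊞⊞
⊞∙∙∙∙∙∙⊞⊞
⊞∙∙∙∙∙∙⊞⊞
?∙∙∙∙∙∙⊞⊞
?⊞⊞⊞⊞⊞⊞⊞⊞

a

????????????
????????????
????????????
????????????
????⊞⊞⊞⊞⊞⊞⊞?
????∙∙∙∙∙∙∙∙
????⊞⊞⊚∙∙∙∙∙
????⊞⊞∙∙∙∙∙∙
????⊞⊞∙∙∙∙∙∙
??????∙∙∙∙∙∙
??????⊞⊞⊞⊞⊞⊞
????????????

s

????????????
????????????
????????????
????⊞⊞⊞⊞⊞⊞⊞?
????∙∙∙∙∙∙∙∙
????⊞⊞∙∙∙∙∙∙
????⊞⊞⊚∙∙∙∙∙
????⊞⊞∙∙∙∙∙∙
????⊞⊞∙∙∙∙∙∙
??????⊞⊞⊞⊞⊞⊞
????????????
????????????

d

????????????
????????????
????????????
???⊞⊞⊞⊞⊞⊞⊞??
???∙∙∙∙∙∙∙∙⊞
???⊞⊞∙∙∙∙∙∙⊞
???⊞⊞∙⊚∙∙∙∙⊞
???⊞⊞∙∙∙∙∙∙⊞
???⊞⊞∙∙∙∙∙∙⊞
?????⊞⊞⊞⊞⊞⊞⊞
????????????
????????????

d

????????????
????????????
????????????
??⊞⊞⊞⊞⊞⊞⊞???
??∙∙∙∙∙∙∙∙⊞⊞
??⊞⊞∙∙∙∙∙∙⊞⊞
??⊞⊞∙∙⊚∙∙∙⊞⊞
??⊞⊞∙∙∙∙∙∙⊞⊞
??⊞⊞∙∙∙∙∙∙⊞⊞
????⊞⊞⊞⊞⊞⊞⊞⊞
????????????
????????????

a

????????????
????????????
????????????
???⊞⊞⊞⊞⊞⊞⊞??
???∙∙∙∙∙∙∙∙⊞
???⊞⊞∙∙∙∙∙∙⊞
???⊞⊞∙⊚∙∙∙∙⊞
???⊞⊞∙∙∙∙∙∙⊞
???⊞⊞∙∙∙∙∙∙⊞
?????⊞⊞⊞⊞⊞⊞⊞
????????????
????????????

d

????????????
????????????
????????????
??⊞⊞⊞⊞⊞⊞⊞???
??∙∙∙∙∙∙∙∙⊞⊞
??⊞⊞∙∙∙∙∙∙⊞⊞
??⊞⊞∙∙⊚∙∙∙⊞⊞
??⊞⊞∙∙∙∙∙∙⊞⊞
??⊞⊞∙∙∙∙∙∙⊞⊞
????⊞⊞⊞⊞⊞⊞⊞⊞
????????????
????????????


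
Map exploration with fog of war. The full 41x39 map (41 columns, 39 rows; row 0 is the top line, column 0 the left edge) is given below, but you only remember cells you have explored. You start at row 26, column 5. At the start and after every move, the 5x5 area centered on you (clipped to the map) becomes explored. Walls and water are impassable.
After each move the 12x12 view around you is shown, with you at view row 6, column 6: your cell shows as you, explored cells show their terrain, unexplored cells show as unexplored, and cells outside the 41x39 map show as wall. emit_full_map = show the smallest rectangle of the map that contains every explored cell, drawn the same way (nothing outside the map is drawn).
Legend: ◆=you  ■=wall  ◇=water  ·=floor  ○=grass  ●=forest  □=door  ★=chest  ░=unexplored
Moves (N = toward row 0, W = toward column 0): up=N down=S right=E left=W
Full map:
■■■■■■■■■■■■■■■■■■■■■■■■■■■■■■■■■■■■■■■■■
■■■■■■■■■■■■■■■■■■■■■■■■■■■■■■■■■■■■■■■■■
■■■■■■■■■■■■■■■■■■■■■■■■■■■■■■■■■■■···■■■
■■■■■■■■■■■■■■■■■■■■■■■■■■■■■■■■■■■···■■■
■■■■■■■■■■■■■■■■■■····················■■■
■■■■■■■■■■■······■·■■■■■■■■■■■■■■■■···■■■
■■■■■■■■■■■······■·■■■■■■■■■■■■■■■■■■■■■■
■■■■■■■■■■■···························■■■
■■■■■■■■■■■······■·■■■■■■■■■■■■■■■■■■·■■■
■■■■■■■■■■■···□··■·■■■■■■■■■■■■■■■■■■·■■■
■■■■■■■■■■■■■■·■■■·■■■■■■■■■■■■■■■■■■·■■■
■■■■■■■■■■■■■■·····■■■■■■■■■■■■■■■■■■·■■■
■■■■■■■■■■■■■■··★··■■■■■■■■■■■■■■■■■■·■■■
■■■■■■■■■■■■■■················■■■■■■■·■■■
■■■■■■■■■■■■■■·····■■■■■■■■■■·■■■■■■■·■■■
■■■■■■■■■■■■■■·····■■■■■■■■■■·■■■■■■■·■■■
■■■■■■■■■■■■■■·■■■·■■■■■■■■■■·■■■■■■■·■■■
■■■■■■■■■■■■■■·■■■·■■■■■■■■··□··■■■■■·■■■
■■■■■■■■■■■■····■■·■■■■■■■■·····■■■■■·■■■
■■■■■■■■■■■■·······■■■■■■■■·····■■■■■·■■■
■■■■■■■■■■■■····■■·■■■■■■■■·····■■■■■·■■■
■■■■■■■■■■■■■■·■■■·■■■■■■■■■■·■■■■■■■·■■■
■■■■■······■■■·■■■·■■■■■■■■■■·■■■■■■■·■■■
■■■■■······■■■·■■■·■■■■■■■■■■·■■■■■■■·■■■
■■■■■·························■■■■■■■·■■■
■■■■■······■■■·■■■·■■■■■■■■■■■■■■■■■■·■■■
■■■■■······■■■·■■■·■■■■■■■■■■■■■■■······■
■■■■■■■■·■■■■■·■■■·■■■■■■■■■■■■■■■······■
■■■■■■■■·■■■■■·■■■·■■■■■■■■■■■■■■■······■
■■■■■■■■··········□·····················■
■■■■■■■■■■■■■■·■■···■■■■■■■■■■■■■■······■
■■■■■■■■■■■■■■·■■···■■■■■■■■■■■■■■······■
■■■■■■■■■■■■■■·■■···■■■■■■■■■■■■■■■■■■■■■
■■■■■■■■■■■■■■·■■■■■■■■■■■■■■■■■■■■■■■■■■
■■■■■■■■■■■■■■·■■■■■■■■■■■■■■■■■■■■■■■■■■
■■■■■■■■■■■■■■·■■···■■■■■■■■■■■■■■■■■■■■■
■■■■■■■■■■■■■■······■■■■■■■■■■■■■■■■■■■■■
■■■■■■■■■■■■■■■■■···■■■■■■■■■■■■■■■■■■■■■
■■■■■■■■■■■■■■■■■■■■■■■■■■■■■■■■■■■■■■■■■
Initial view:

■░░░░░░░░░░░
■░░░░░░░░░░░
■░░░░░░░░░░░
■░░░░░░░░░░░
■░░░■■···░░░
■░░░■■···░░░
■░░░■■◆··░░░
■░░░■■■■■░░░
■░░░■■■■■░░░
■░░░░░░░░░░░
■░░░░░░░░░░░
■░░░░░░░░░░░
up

■░░░░░░░░░░░
■░░░░░░░░░░░
■░░░░░░░░░░░
■░░░░░░░░░░░
■░░░■■···░░░
■░░░■■···░░░
■░░░■■◆··░░░
■░░░■■···░░░
■░░░■■■■■░░░
■░░░■■■■■░░░
■░░░░░░░░░░░
■░░░░░░░░░░░

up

■░░░░░░░░░░░
■░░░░░░░░░░░
■░░░░░░░░░░░
■░░░░░░░░░░░
■░░░■■···░░░
■░░░■■···░░░
■░░░■■◆··░░░
■░░░■■···░░░
■░░░■■···░░░
■░░░■■■■■░░░
■░░░■■■■■░░░
■░░░░░░░░░░░

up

■░░░░░░░░░░░
■░░░░░░░░░░░
■░░░░░░░░░░░
■░░░░░░░░░░░
■░░░■■■■■░░░
■░░░■■···░░░
■░░░■■◆··░░░
■░░░■■···░░░
■░░░■■···░░░
■░░░■■···░░░
■░░░■■■■■░░░
■░░░■■■■■░░░

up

■░░░░░░░░░░░
■░░░░░░░░░░░
■░░░░░░░░░░░
■░░░░░░░░░░░
■░░░■■■■■░░░
■░░░■■■■■░░░
■░░░■■◆··░░░
■░░░■■···░░░
■░░░■■···░░░
■░░░■■···░░░
■░░░■■···░░░
■░░░■■■■■░░░

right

░░░░░░░░░░░░
░░░░░░░░░░░░
░░░░░░░░░░░░
░░░░░░░░░░░░
░░░■■■■■■░░░
░░░■■■■■■░░░
░░░■■·◆··░░░
░░░■■····░░░
░░░■■····░░░
░░░■■···░░░░
░░░■■···░░░░
░░░■■■■■░░░░

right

░░░░░░░░░░░░
░░░░░░░░░░░░
░░░░░░░░░░░░
░░░░░░░░░░░░
░░■■■■■■■░░░
░░■■■■■■■░░░
░░■■··◆··░░░
░░■■·····░░░
░░■■·····░░░
░░■■···░░░░░
░░■■···░░░░░
░░■■■■■░░░░░

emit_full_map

■■■■■■■
■■■■■■■
■■··◆··
■■·····
■■·····
■■···░░
■■···░░
■■■■■░░
■■■■■░░

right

░░░░░░░░░░░░
░░░░░░░░░░░░
░░░░░░░░░░░░
░░░░░░░░░░░░
░■■■■■■■■░░░
░■■■■■■■■░░░
░■■···◆··░░░
░■■······░░░
░■■······░░░
░■■···░░░░░░
░■■···░░░░░░
░■■■■■░░░░░░

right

░░░░░░░░░░░░
░░░░░░░░░░░░
░░░░░░░░░░░░
░░░░░░░░░░░░
■■■■■■■■■░░░
■■■■■■■■■░░░
■■····◆·■░░░
■■······■░░░
■■·······░░░
■■···░░░░░░░
■■···░░░░░░░
■■■■■░░░░░░░

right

░░░░░░░░░░░░
░░░░░░░░░░░░
░░░░░░░░░░░░
░░░░░░░░░░░░
■■■■■■■■·░░░
■■■■■■■■■░░░
■·····◆■■░░░
■······■■░░░
■········░░░
■···░░░░░░░░
■···░░░░░░░░
■■■■░░░░░░░░

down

░░░░░░░░░░░░
░░░░░░░░░░░░
░░░░░░░░░░░░
■■■■■■■■·░░░
■■■■■■■■■░░░
■······■■░░░
■·····◆■■░░░
■········░░░
■······■■░░░
■···░░░░░░░░
■■■■░░░░░░░░
■■■■░░░░░░░░

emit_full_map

■■■■■■■■■·
■■■■■■■■■■
■■······■■
■■·····◆■■
■■········
■■······■■
■■···░░░░░
■■■■■░░░░░
■■■■■░░░░░

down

░░░░░░░░░░░░
░░░░░░░░░░░░
■■■■■■■■·░░░
■■■■■■■■■░░░
■······■■░░░
■······■■░░░
■·····◆··░░░
■······■■░░░
■······■■░░░
■■■■░░░░░░░░
■■■■░░░░░░░░
░░░░░░░░░░░░

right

░░░░░░░░░░░░
░░░░░░░░░░░░
■■■■■■■·░░░░
■■■■■■■■░░░░
······■■■░░░
······■■■░░░
······◆··░░░
······■■■░░░
······■■■░░░
■■■░░░░░░░░░
■■■░░░░░░░░░
░░░░░░░░░░░░

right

░░░░░░░░░░░░
░░░░░░░░░░░░
■■■■■■·░░░░░
■■■■■■■░░░░░
·····■■■·░░░
·····■■■·░░░
······◆··░░░
·····■■■·░░░
·····■■■·░░░
■■░░░░░░░░░░
■■░░░░░░░░░░
░░░░░░░░░░░░

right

░░░░░░░░░░░░
░░░░░░░░░░░░
■■■■■·░░░░░░
■■■■■■░░░░░░
····■■■·■░░░
····■■■·■░░░
······◆··░░░
····■■■·■░░░
····■■■·■░░░
■░░░░░░░░░░░
■░░░░░░░░░░░
░░░░░░░░░░░░

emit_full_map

■■■■■■■■■·░░░
■■■■■■■■■■░░░
■■······■■■·■
■■······■■■·■
■■········◆··
■■······■■■·■
■■······■■■·■
■■■■■░░░░░░░░
■■■■■░░░░░░░░

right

░░░░░░░░░░░░
░░░░░░░░░░░░
■■■■·░░░░░░░
■■■■■░░░░░░░
···■■■·■■░░░
···■■■·■■░░░
······◆··░░░
···■■■·■■░░░
···■■■·■■░░░
░░░░░░░░░░░░
░░░░░░░░░░░░
░░░░░░░░░░░░

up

░░░░░░░░░░░░
░░░░░░░░░░░░
░░░░░░░░░░░░
■■■■·░░░░░░░
■■■■■■·■■░░░
···■■■·■■░░░
···■■■◆■■░░░
·········░░░
···■■■·■■░░░
···■■■·■■░░░
░░░░░░░░░░░░
░░░░░░░░░░░░

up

░░░░░░░░░░░░
░░░░░░░░░░░░
░░░░░░░░░░░░
░░░░░░░░░░░░
■■■■····■░░░
■■■■■■·■■░░░
···■■■◆■■░░░
···■■■·■■░░░
·········░░░
···■■■·■■░░░
···■■■·■■░░░
░░░░░░░░░░░░

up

░░░░░░░░░░░░
░░░░░░░░░░░░
░░░░░░░░░░░░
░░░░░░░░░░░░
░░░░·····░░░
■■■■····■░░░
■■■■■■◆■■░░░
···■■■·■■░░░
···■■■·■■░░░
·········░░░
···■■■·■■░░░
···■■■·■■░░░

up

░░░░░░░░░░░░
░░░░░░░░░░░░
░░░░░░░░░░░░
░░░░░░░░░░░░
░░░░····■░░░
░░░░·····░░░
■■■■··◆·■░░░
■■■■■■·■■░░░
···■■■·■■░░░
···■■■·■■░░░
·········░░░
···■■■·■■░░░

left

░░░░░░░░░░░░
░░░░░░░░░░░░
░░░░░░░░░░░░
░░░░░░░░░░░░
░░░░■····■░░
░░░░■·····░░
■■■■■·◆··■░░
■■■■■■■·■■░░
····■■■·■■░░
····■■■·■■░░
··········░░
····■■■·■■░░

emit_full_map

░░░░░░░░■····■
░░░░░░░░■·····
■■■■■■■■■·◆··■
■■■■■■■■■■■·■■
■■······■■■·■■
■■······■■■·■■
■■············
■■······■■■·■■
■■······■■■·■■
■■■■■░░░░░░░░░
■■■■■░░░░░░░░░


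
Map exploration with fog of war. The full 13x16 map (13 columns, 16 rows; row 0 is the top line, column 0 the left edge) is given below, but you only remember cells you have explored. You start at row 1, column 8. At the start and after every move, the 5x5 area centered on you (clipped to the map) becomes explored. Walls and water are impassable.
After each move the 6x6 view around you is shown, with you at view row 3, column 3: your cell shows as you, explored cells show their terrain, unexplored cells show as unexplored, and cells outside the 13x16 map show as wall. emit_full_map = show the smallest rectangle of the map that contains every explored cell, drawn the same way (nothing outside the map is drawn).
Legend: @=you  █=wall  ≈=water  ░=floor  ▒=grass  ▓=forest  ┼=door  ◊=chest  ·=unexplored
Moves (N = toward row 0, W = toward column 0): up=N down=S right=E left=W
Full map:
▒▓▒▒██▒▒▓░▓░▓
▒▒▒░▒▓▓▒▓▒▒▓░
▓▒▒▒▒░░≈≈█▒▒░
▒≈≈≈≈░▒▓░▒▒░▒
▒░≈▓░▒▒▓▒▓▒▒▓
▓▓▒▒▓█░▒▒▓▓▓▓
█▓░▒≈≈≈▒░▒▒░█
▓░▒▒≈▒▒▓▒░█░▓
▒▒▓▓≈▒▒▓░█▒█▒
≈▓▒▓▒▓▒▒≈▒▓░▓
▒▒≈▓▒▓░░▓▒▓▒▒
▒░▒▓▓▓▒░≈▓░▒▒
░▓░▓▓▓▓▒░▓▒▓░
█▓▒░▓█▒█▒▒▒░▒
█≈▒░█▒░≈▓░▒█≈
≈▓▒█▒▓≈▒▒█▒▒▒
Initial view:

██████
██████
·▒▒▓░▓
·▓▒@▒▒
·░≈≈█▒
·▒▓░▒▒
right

██████
██████
▒▒▓░▓░
▓▒▓@▒▓
░≈≈█▒▒
▒▓░▒▒░

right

██████
██████
▒▓░▓░▓
▒▓▒@▓░
≈≈█▒▒░
▓░▒▒░▒

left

██████
██████
▒▒▓░▓░
▓▒▓@▒▓
░≈≈█▒▒
▒▓░▒▒░

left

██████
██████
·▒▒▓░▓
·▓▒@▒▒
·░≈≈█▒
·▒▓░▒▒

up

██████
██████
██████
·▒▒@░▓
·▓▒▓▒▒
·░≈≈█▒

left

██████
██████
██████
·█▒@▓░
·▓▓▒▓▒
·░░≈≈█

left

██████
██████
██████
·██@▒▓
·▒▓▓▒▓
·▒░░≈≈

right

██████
██████
██████
██▒@▓░
▒▓▓▒▓▒
▒░░≈≈█

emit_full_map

██▒@▓░▓░▓
▒▓▓▒▓▒▒▓░
▒░░≈≈█▒▒░
··▒▓░▒▒░▒

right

██████
██████
██████
█▒▒@░▓
▓▓▒▓▒▒
░░≈≈█▒

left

██████
██████
██████
██▒@▓░
▒▓▓▒▓▒
▒░░≈≈█

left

██████
██████
██████
·██@▒▓
·▒▓▓▒▓
·▒░░≈≈


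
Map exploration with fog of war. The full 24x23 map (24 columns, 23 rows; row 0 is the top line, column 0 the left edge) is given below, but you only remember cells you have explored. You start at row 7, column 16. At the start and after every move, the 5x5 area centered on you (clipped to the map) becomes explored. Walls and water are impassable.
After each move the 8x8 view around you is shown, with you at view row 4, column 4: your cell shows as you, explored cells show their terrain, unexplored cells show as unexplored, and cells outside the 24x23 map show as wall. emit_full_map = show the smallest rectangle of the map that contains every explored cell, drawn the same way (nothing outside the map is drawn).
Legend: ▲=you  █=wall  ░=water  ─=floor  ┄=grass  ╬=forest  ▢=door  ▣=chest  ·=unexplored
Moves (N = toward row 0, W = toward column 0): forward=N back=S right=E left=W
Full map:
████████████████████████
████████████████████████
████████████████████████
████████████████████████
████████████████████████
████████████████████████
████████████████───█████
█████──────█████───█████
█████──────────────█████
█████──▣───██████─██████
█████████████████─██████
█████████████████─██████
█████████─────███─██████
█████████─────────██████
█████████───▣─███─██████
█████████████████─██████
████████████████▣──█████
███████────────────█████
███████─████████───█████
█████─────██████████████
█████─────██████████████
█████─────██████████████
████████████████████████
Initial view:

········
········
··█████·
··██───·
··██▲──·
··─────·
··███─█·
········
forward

········
········
··█████·
··█████·
··██▲──·
··██───·
··─────·
··███─█·

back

········
··█████·
··█████·
··██───·
··██▲──·
··─────·
··███─█·
········

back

··█████·
··█████·
··██───·
··██───·
··──▲──·
··███─█·
··███─█·
········

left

···█████
···█████
··███───
··███───
··──▲───
··████─█
··████─█
········

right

··█████·
··█████·
·███───·
·███───·
·───▲──·
·████─█·
·████─█·
········

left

···█████
···█████
··███───
··███───
··──▲───
··████─█
··████─█
········

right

··█████·
··█████·
·███───·
·███───·
·───▲──·
·████─█·
·████─█·
········

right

·█████··
·█████··
███───█·
███───█·
────▲─█·
████─██·
████─██·
········

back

·█████··
███───█·
███───█·
──────█·
████▲██·
████─██·
··██─██·
········

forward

·█████··
·█████··
███───█·
███───█·
────▲─█·
████─██·
████─██·
··██─██·

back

·█████··
███───█·
███───█·
──────█·
████▲██·
████─██·
··██─██·
········

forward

·█████··
·█████··
███───█·
███───█·
────▲─█·
████─██·
████─██·
··██─██·

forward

········
·█████··
·██████·
███───█·
███─▲─█·
──────█·
████─██·
████─██·

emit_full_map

·█████·
·██████
███───█
███─▲─█
──────█
████─██
████─██
··██─██

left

········
··█████·
··██████
·███───█
·███▲──█
·──────█
·████─██
·████─██

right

········
·█████··
·██████·
███───█·
███─▲─█·
──────█·
████─██·
████─██·

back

·█████··
·██████·
███───█·
███───█·
────▲─█·
████─██·
████─██·
··██─██·


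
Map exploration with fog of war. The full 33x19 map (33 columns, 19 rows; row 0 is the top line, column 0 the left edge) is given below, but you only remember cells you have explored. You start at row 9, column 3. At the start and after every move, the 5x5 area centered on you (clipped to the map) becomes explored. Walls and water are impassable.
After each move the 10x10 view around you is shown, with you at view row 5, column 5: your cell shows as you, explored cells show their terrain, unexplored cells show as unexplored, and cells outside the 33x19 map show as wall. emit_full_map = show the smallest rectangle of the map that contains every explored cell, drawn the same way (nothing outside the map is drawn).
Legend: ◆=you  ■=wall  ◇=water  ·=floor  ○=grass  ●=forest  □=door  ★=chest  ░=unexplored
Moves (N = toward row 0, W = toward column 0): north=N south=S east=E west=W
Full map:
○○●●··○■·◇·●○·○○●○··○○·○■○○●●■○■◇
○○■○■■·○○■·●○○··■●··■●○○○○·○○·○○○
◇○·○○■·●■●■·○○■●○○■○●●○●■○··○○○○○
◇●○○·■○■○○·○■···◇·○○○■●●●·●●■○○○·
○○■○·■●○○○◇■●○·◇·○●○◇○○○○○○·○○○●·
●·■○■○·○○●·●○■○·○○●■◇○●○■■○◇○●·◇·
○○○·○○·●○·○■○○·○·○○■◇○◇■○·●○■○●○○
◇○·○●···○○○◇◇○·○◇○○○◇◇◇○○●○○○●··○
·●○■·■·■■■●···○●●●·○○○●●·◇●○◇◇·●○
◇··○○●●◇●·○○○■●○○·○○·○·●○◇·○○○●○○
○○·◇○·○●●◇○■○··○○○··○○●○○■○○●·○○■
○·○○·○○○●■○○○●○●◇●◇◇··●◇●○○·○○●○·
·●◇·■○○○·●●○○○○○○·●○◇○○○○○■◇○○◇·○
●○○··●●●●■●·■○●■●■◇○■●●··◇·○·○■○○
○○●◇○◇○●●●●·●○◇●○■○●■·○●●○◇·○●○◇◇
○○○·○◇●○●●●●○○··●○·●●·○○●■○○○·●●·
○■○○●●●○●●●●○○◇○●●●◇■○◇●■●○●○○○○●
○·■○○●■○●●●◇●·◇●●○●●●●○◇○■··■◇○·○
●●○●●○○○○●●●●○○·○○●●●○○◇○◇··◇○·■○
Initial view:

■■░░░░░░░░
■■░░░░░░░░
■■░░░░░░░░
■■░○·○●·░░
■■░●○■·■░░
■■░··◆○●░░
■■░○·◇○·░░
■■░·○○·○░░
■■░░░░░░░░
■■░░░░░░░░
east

■░░░░░░░░░
■░░░░░░░░░
■░░░░░░░░░
■░○·○●··░░
■░●○■·■·░░
■░··○◆●●░░
■░○·◇○·○░░
■░·○○·○○░░
■░░░░░░░░░
■░░░░░░░░░

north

■░░░░░░░░░
■░░░░░░░░░
■░░░░░░░░░
■░░○·○○·░░
■░○·○●··░░
■░●○■◆■·░░
■░··○○●●░░
■░○·◇○·○░░
■░·○○·○○░░
■░░░░░░░░░

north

■░░░░░░░░░
■░░░░░░░░░
■░░░░░░░░░
■░░■○■○·░░
■░░○·○○·░░
■░○·○◆··░░
■░●○■·■·░░
■░··○○●●░░
■░○·◇○·○░░
■░·○○·○○░░

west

■■░░░░░░░░
■■░░░░░░░░
■■░░░░░░░░
■■░·■○■○·░
■■░○○·○○·░
■■░○·◆●··░
■■░●○■·■·░
■■░··○○●●░
■■░○·◇○·○░
■■░·○○·○○░

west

■■■░░░░░░░
■■■░░░░░░░
■■■░░░░░░░
■■■●·■○■○·
■■■○○○·○○·
■■■◇○◆○●··
■■■·●○■·■·
■■■◇··○○●●
■■■░○·◇○·○
■■■░·○○·○○

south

■■■░░░░░░░
■■■░░░░░░░
■■■●·■○■○·
■■■○○○·○○·
■■■◇○·○●··
■■■·●◆■·■·
■■■◇··○○●●
■■■○○·◇○·○
■■■░·○○·○○
■■■░░░░░░░

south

■■■░░░░░░░
■■■●·■○■○·
■■■○○○·○○·
■■■◇○·○●··
■■■·●○■·■·
■■■◇·◆○○●●
■■■○○·◇○·○
■■■○·○○·○○
■■■░░░░░░░
■■■░░░░░░░

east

■■░░░░░░░░
■■●·■○■○·░
■■○○○·○○·░
■■◇○·○●··░
■■·●○■·■·░
■■◇··◆○●●░
■■○○·◇○·○░
■■○·○○·○○░
■■░░░░░░░░
■■░░░░░░░░

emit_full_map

●·■○■○·
○○○·○○·
◇○·○●··
·●○■·■·
◇··◆○●●
○○·◇○·○
○·○○·○○

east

■░░░░░░░░░
■●·■○■○·░░
■○○○·○○·░░
■◇○·○●··░░
■·●○■·■·░░
■◇··○◆●●░░
■○○·◇○·○░░
■○·○○·○○░░
■░░░░░░░░░
■░░░░░░░░░

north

■░░░░░░░░░
■░░░░░░░░░
■●·■○■○·░░
■○○○·○○·░░
■◇○·○●··░░
■·●○■◆■·░░
■◇··○○●●░░
■○○·◇○·○░░
■○·○○·○○░░
■░░░░░░░░░

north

■░░░░░░░░░
■░░░░░░░░░
■░░░░░░░░░
■●·■○■○·░░
■○○○·○○·░░
■◇○·○◆··░░
■·●○■·■·░░
■◇··○○●●░░
■○○·◇○·○░░
■○·○○·○○░░

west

■■░░░░░░░░
■■░░░░░░░░
■■░░░░░░░░
■■●·■○■○·░
■■○○○·○○·░
■■◇○·◆●··░
■■·●○■·■·░
■■◇··○○●●░
■■○○·◇○·○░
■■○·○○·○○░

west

■■■░░░░░░░
■■■░░░░░░░
■■■░░░░░░░
■■■●·■○■○·
■■■○○○·○○·
■■■◇○◆○●··
■■■·●○■·■·
■■■◇··○○●●
■■■○○·◇○·○
■■■○·○○·○○

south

■■■░░░░░░░
■■■░░░░░░░
■■■●·■○■○·
■■■○○○·○○·
■■■◇○·○●··
■■■·●◆■·■·
■■■◇··○○●●
■■■○○·◇○·○
■■■○·○○·○○
■■■░░░░░░░

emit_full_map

●·■○■○·
○○○·○○·
◇○·○●··
·●◆■·■·
◇··○○●●
○○·◇○·○
○·○○·○○

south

■■■░░░░░░░
■■■●·■○■○·
■■■○○○·○○·
■■■◇○·○●··
■■■·●○■·■·
■■■◇·◆○○●●
■■■○○·◇○·○
■■■○·○○·○○
■■■░░░░░░░
■■■░░░░░░░

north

■■■░░░░░░░
■■■░░░░░░░
■■■●·■○■○·
■■■○○○·○○·
■■■◇○·○●··
■■■·●◆■·■·
■■■◇··○○●●
■■■○○·◇○·○
■■■○·○○·○○
■■■░░░░░░░
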